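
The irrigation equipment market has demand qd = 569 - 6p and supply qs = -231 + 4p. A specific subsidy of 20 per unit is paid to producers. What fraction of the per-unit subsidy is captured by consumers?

Consumer share = 0.4

Pre-subsidy: 569 - 6p = -231 + 4p gives p* = 80, q* = 89.
With the subsidy, sellers receive ps = pb + 20 for each unit, where pb is the price buyers pay.
Supply in terms of pb becomes qs = -231 + 4(pb + 20) = -151 + 4pb. Setting this equal to demand: 569 - 6pb = -151 + 4pb, so pb = 72.
Sellers receive ps = 72 + 20 = 92; q' = 569 − 6·72 = 137.
Buyers' price falls by p* − pb = 80 − 72 = 8; sellers' price rises by ps − p* = 92 − 80 = 12.
So consumers capture 8/20 = 0.4 of each unit of subsidy.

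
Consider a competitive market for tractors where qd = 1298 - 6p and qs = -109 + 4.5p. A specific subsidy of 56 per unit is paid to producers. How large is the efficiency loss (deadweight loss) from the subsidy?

Deadweight loss = 4032

Pre-subsidy: 1298 - 6p = -109 + 4.5p gives p* = 134, q* = 494.
With the subsidy, sellers receive ps = pb + 56 for each unit, where pb is the price buyers pay.
Supply in terms of pb becomes qs = -109 + 4.5(pb + 56) = 143 + 4.5pb. Setting this equal to demand: 1298 - 6pb = 143 + 4.5pb, so pb = 110.
Sellers receive ps = 110 + 56 = 166; q' = 1298 − 6·110 = 638.
The subsidy expands output by 638 − 494 = 144 past the efficient level; on those units the gap between marginal cost and willingness to pay runs from 0 up to 56.
DWL = ½ × 56 × 144 = 4032.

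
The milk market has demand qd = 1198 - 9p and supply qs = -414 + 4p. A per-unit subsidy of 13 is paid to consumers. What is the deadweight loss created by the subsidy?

Pre-subsidy: 1198 - 9p = -414 + 4p gives p* = 124, q* = 82.
With the rebate, buyers effectively pay pb = ps − 13, where ps is the price sellers receive.
Demand in terms of ps becomes qd = 1198 − 9(ps − 13) = 1315 - 9ps. Setting this equal to supply: 1315 - 9ps = -414 + 4ps, so ps = 133.
Buyers pay pb = 133 − 13 = 120; q' = -414 + 4·133 = 118.
The subsidy expands output by 118 − 82 = 36 past the efficient level; on those units the gap between marginal cost and willingness to pay runs from 0 up to 13.
DWL = ½ × 13 × 36 = 234.

Deadweight loss = 234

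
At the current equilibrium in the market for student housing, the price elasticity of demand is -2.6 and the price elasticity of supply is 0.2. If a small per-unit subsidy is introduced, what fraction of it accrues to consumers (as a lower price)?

Consumer share = 1/14

For a small subsidy around the equilibrium, the benefit split depends on the relative slopes, which at a point are proportional to the elasticities.
Buyer share = εs/(εs + |εd|) = 0.2/(0.2 + 2.6) = 1/14; seller share = |εd|/(εs + |εd|) = 13/14.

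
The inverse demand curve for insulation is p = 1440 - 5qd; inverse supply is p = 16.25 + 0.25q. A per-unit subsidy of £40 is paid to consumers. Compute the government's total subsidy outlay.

Government cost = 234200/21

Pre-subsidy: 1440 - 5q = 16.25 + 0.25q gives q* = 5695/21 and p* = 1765/21.
With the rebate, buyers effectively pay pb = ps − 40, where ps is the price sellers receive.
On the curves, pb = 1440 - 5q and ps = 16.25 + 0.25q; the wedge ps − pb = 40 gives 16.25 + 0.25q − (1440 - 5q) = 40, so q' = 5855/21.
Then pb = 1440 − 5·(5855/21) = 965/21 and ps = 16.25 + 0.25·(5855/21) = 1805/21.
Government outlay = subsidy × quantity = 40 × 5855/21 = 234200/21.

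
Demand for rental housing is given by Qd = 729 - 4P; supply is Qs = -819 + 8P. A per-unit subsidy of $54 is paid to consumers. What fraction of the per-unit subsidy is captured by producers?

Pre-subsidy: 729 - 4P = -819 + 8P gives P* = 129, Q* = 213.
With the rebate, buyers effectively pay Pb = Ps − 54, where Ps is the price sellers receive.
Demand in terms of Ps becomes Qd = 729 − 4(Ps − 54) = 945 - 4Ps. Setting this equal to supply: 945 - 4Ps = -819 + 8Ps, so Ps = 147.
Buyers pay Pb = 147 − 54 = 93; Q' = -819 + 8·147 = 357.
Buyers' price falls by P* − Pb = 129 − 93 = 36; sellers' price rises by Ps − P* = 147 − 129 = 18.
So producers capture 18/54 = 1/3 of each unit of subsidy.

Producer share = 1/3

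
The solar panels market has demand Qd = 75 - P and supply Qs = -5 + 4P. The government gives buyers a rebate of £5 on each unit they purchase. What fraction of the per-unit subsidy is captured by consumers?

Pre-subsidy: 75 - P = -5 + 4P gives P* = 16, Q* = 59.
With the rebate, buyers effectively pay Pb = Ps − 5, where Ps is the price sellers receive.
Demand in terms of Ps becomes Qd = 75 − 1(Ps − 5) = 80 - Ps. Setting this equal to supply: 80 - Ps = -5 + 4Ps, so Ps = 17.
Buyers pay Pb = 17 − 5 = 12; Q' = -5 + 4·17 = 63.
Buyers' price falls by P* − Pb = 16 − 12 = 4; sellers' price rises by Ps − P* = 17 − 16 = 1.
So consumers capture 4/5 = 0.8 of each unit of subsidy.

Consumer share = 0.8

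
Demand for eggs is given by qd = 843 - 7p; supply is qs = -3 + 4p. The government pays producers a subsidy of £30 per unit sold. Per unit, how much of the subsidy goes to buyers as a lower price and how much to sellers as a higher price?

Pre-subsidy: 843 - 7p = -3 + 4p gives p* = 846/11, q* = 3351/11.
With the subsidy, sellers receive ps = pb + 30 for each unit, where pb is the price buyers pay.
Supply in terms of pb becomes qs = -3 + 4(pb + 30) = 117 + 4pb. Setting this equal to demand: 843 - 7pb = 117 + 4pb, so pb = 66.
Sellers receive ps = 66 + 30 = 96; q' = 843 − 7·66 = 381.
Buyers' price falls by p* − pb = 846/11 − 66 = 120/11; sellers' price rises by ps − p* = 96 − 846/11 = 210/11.

Buyers gain 120/11 per unit; sellers gain 210/11 per unit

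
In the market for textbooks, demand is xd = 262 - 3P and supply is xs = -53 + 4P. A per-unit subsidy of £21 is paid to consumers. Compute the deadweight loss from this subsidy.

Deadweight loss = £378

Pre-subsidy: 262 - 3P = -53 + 4P gives P* = 45, x* = 127.
With the rebate, buyers effectively pay Pb = Ps − 21, where Ps is the price sellers receive.
Demand in terms of Ps becomes xd = 262 − 3(Ps − 21) = 325 - 3Ps. Setting this equal to supply: 325 - 3Ps = -53 + 4Ps, so Ps = 54.
Buyers pay Pb = 54 − 21 = 33; x' = -53 + 4·54 = 163.
The subsidy expands output by 163 − 127 = 36 past the efficient level; on those units the gap between marginal cost and willingness to pay runs from 0 up to 21.
DWL = ½ × 21 × 36 = 378.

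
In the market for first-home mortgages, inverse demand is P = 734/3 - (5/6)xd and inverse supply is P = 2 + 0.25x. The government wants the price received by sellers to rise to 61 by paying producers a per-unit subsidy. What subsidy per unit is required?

Required subsidy s = 13 per unit

At a seller price of 61, quantity supplied is -8 + 4·61 = 236.
Buyers absorb 236 only when they pay Pb = 734/3 − (5/6)·236 = 48.
s = Ps − Pb = 61 − 48 = 13.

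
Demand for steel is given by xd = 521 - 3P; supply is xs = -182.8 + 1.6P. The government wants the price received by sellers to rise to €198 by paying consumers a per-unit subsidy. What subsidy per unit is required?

At a seller price of 198, quantity supplied is -182.8 + 1.6·198 = 134.
Buyers absorb 134 only when they pay Pb with 521 − 3·Pb = 134, i.e. Pb = 129.
s = Ps − Pb = 198 − 129 = 69.

Required subsidy s = €69 per unit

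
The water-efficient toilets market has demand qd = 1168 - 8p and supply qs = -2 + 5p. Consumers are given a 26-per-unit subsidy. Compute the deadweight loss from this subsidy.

Pre-subsidy: 1168 - 8p = -2 + 5p gives p* = 90, q* = 448.
With the rebate, buyers effectively pay pb = ps − 26, where ps is the price sellers receive.
Demand in terms of ps becomes qd = 1168 − 8(ps − 26) = 1376 - 8ps. Setting this equal to supply: 1376 - 8ps = -2 + 5ps, so ps = 106.
Buyers pay pb = 106 − 26 = 80; q' = -2 + 5·106 = 528.
The subsidy expands output by 528 − 448 = 80 past the efficient level; on those units the gap between marginal cost and willingness to pay runs from 0 up to 26.
DWL = ½ × 26 × 80 = 1040.

Deadweight loss = 1040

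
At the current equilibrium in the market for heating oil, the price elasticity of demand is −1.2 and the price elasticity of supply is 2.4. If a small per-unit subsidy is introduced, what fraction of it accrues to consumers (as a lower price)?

Consumer share = 2/3

For a small subsidy around the equilibrium, the benefit split depends on the relative slopes, which at a point are proportional to the elasticities.
Buyer share = εs/(εs + |εd|) = 2.4/(2.4 + 1.2) = 2/3; seller share = |εd|/(εs + |εd|) = 1/3.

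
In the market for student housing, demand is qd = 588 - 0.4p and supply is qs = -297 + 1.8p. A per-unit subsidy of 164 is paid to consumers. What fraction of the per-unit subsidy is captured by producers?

Pre-subsidy: 588 - 0.4p = -297 + 1.8p gives p* = 4425/11, q* = 4698/11.
With the rebate, buyers effectively pay pb = ps − 164, where ps is the price sellers receive.
Demand in terms of ps becomes qd = 588 − 0.4(ps − 164) = 653.6 - 0.4ps. Setting this equal to supply: 653.6 - 0.4ps = -297 + 1.8ps, so ps = 4753/11.
Buyers pay pb = 4753/11 − 164 = 2949/11; q' = -297 + 1.8·(4753/11) = 26442/55.
Buyers' price falls by p* − pb = 4425/11 − 2949/11 = 1476/11; sellers' price rises by ps − p* = 4753/11 − 4425/11 = 328/11.
So producers capture (328/11)/164 = 2/11 of each unit of subsidy.

Producer share = 2/11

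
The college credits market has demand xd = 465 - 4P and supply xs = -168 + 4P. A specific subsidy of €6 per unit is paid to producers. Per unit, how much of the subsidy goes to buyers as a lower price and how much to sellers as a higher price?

Buyers gain €3 per unit; sellers gain €3 per unit

Pre-subsidy: 465 - 4P = -168 + 4P gives P* = 79.125, x* = 148.5.
With the subsidy, sellers receive Ps = Pb + 6 for each unit, where Pb is the price buyers pay.
Supply in terms of Pb becomes xs = -168 + 4(Pb + 6) = -144 + 4Pb. Setting this equal to demand: 465 - 4Pb = -144 + 4Pb, so Pb = 76.125.
Sellers receive Ps = 76.125 + 6 = 82.125; x' = 465 − 4·76.125 = 160.5.
Buyers' price falls by P* − Pb = 79.125 − 76.125 = 3; sellers' price rises by Ps − P* = 82.125 − 79.125 = 3.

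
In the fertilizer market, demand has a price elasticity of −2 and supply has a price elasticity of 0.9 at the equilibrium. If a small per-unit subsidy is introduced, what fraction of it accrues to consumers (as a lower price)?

Consumer share = 9/29

For a small subsidy around the equilibrium, the benefit split depends on the relative slopes, which at a point are proportional to the elasticities.
Buyer share = εs/(εs + |εd|) = 0.9/(0.9 + 2) = 9/29; seller share = |εd|/(εs + |εd|) = 20/29.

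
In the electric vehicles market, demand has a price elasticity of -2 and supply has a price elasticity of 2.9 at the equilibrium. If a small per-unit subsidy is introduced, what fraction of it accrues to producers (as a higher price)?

For a small subsidy around the equilibrium, the benefit split depends on the relative slopes, which at a point are proportional to the elasticities.
Buyer share = εs/(εs + |εd|) = 2.9/(2.9 + 2) = 29/49; seller share = |εd|/(εs + |εd|) = 20/49.
So producers capture 20/49 of the subsidy.

Producer share = 20/49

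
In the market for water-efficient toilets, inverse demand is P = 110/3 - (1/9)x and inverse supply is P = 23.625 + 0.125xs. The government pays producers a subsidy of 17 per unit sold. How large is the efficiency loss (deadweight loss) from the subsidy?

Pre-subsidy: 110/3 - (1/9)x = 23.625 + 0.125x gives x* = 939/17 and P* = 519/17.
With the subsidy, sellers receive Ps = Pb + 17 for each unit, where Pb is the price buyers pay.
On the curves, Pb = 110/3 - (1/9)x and Ps = 23.625 + 0.125x; the wedge Ps − Pb = 17 gives 23.625 + 0.125x − (110/3 - (1/9)x) = 17, so x' = 2163/17.
Then Pb = 110/3 − (1/9)·(2163/17) = 383/17 and Ps = 23.625 + 0.125·(2163/17) = 672/17.
The subsidy expands output by 2163/17 − 939/17 = 72 past the efficient level; on those units the gap between marginal cost and willingness to pay runs from 0 up to 17.
DWL = ½ × 17 × 72 = 612.

Deadweight loss = 612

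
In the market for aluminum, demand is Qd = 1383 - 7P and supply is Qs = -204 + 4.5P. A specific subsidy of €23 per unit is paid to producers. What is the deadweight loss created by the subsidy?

Deadweight loss = €724.5

Pre-subsidy: 1383 - 7P = -204 + 4.5P gives P* = 138, Q* = 417.
With the subsidy, sellers receive Ps = Pb + 23 for each unit, where Pb is the price buyers pay.
Supply in terms of Pb becomes Qs = -204 + 4.5(Pb + 23) = -100.5 + 4.5Pb. Setting this equal to demand: 1383 - 7Pb = -100.5 + 4.5Pb, so Pb = 129.
Sellers receive Ps = 129 + 23 = 152; Q' = 1383 − 7·129 = 480.
The subsidy expands output by 480 − 417 = 63 past the efficient level; on those units the gap between marginal cost and willingness to pay runs from 0 up to 23.
DWL = ½ × 23 × 63 = 724.5.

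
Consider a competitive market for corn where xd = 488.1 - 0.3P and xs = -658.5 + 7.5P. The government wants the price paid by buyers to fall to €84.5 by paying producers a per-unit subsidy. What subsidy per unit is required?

Required subsidy s = €65 per unit

At a buyer price of 84.5, quantity demanded is 488.1 − 0.3·84.5 = 462.75.
Sellers supply 462.75 only when they receive Ps with -658.5 + 7.5·Ps = 462.75, i.e. Ps = 149.5.
s = Ps − Pb = 149.5 − 84.5 = 65.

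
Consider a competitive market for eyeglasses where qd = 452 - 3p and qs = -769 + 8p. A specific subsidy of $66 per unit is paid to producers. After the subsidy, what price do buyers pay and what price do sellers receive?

Pre-subsidy: 452 - 3p = -769 + 8p gives p* = 111, q* = 119.
With the subsidy, sellers receive ps = pb + 66 for each unit, where pb is the price buyers pay.
Supply in terms of pb becomes qs = -769 + 8(pb + 66) = -241 + 8pb. Setting this equal to demand: 452 - 3pb = -241 + 8pb, so pb = 63.
Sellers receive ps = 63 + 66 = 129; q' = 452 − 3·63 = 263.

Buyers pay $63; sellers receive $129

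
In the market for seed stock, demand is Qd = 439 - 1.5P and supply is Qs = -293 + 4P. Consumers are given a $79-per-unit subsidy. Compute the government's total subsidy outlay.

Government cost = 282899/11

Pre-subsidy: 439 - 1.5P = -293 + 4P gives P* = 1464/11, Q* = 2633/11.
With the rebate, buyers effectively pay Pb = Ps − 79, where Ps is the price sellers receive.
Demand in terms of Ps becomes Qd = 439 − 1.5(Ps − 79) = 557.5 - 1.5Ps. Setting this equal to supply: 557.5 - 1.5Ps = -293 + 4Ps, so Ps = 1701/11.
Buyers pay Pb = 1701/11 − 79 = 832/11; Q' = -293 + 4·(1701/11) = 3581/11.
Government outlay = subsidy × quantity = 79 × 3581/11 = 282899/11.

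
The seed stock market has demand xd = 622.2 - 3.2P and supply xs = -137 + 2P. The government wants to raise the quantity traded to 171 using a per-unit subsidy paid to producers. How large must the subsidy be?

Required subsidy s = 13 per unit

At x = 171, invert demand for the buyer price: Pb = (622.2 − 171)/3.2 = 141; invert supply for the seller price: Ps = (171 − (-137))/2 = 154.
The subsidy must fill the gap: s = Ps − Pb = 154 − 141 = 13.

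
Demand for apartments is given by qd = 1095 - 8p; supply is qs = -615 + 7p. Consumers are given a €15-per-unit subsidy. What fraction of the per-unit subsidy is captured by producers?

Pre-subsidy: 1095 - 8p = -615 + 7p gives p* = 114, q* = 183.
With the rebate, buyers effectively pay pb = ps − 15, where ps is the price sellers receive.
Demand in terms of ps becomes qd = 1095 − 8(ps − 15) = 1215 - 8ps. Setting this equal to supply: 1215 - 8ps = -615 + 7ps, so ps = 122.
Buyers pay pb = 122 − 15 = 107; q' = -615 + 7·122 = 239.
Buyers' price falls by p* − pb = 114 − 107 = 7; sellers' price rises by ps − p* = 122 − 114 = 8.
So producers capture 8/15 = 8/15 of each unit of subsidy.

Producer share = 8/15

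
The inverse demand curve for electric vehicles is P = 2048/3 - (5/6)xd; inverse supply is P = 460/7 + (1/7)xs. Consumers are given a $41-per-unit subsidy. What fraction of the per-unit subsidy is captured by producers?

Pre-subsidy: 2048/3 - (5/6)x = 460/7 + (1/7)x gives x* = 632 and P* = 156.
With the rebate, buyers effectively pay Pb = Ps − 41, where Ps is the price sellers receive.
On the curves, Pb = 2048/3 - (5/6)x and Ps = 460/7 + (1/7)x; the wedge Ps − Pb = 41 gives 460/7 + (1/7)x − (2048/3 - (5/6)x) = 41, so x' = 674.
Then Pb = 2048/3 − (5/6)·674 = 121 and Ps = 460/7 + (1/7)·674 = 162.
Buyers' price falls by P* − Pb = 156 − 121 = 35; sellers' price rises by Ps − P* = 162 − 156 = 6.
So producers capture 6/41 = 6/41 of each unit of subsidy.

Producer share = 6/41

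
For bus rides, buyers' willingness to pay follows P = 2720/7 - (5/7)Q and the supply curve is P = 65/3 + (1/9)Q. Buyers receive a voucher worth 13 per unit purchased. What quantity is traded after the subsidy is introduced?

Q' = 11967/26

Pre-subsidy: 2720/7 - (5/7)Q = 65/3 + (1/9)Q gives Q* = 23115/52 and P* = 3695/52.
With the rebate, buyers effectively pay Pb = Ps − 13, where Ps is the price sellers receive.
On the curves, Pb = 2720/7 - (5/7)Q and Ps = 65/3 + (1/9)Q; the wedge Ps − Pb = 13 gives 65/3 + (1/9)Q − (2720/7 - (5/7)Q) = 13, so Q' = 11967/26.
Then Pb = 2720/7 − (5/7)·(11967/26) = 1555/26 and Ps = 65/3 + (1/9)·(11967/26) = 1893/26.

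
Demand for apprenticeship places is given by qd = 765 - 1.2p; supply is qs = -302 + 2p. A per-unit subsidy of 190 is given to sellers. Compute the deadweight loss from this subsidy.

Pre-subsidy: 765 - 1.2p = -302 + 2p gives p* = 333.4375, q* = 364.875.
With the subsidy, sellers receive ps = pb + 190 for each unit, where pb is the price buyers pay.
Supply in terms of pb becomes qs = -302 + 2(pb + 190) = 78 + 2pb. Setting this equal to demand: 765 - 1.2pb = 78 + 2pb, so pb = 214.6875.
Sellers receive ps = 214.6875 + 190 = 404.6875; q' = 765 − 1.2·214.6875 = 507.375.
The subsidy expands output by 507.375 − 364.875 = 142.5 past the efficient level; on those units the gap between marginal cost and willingness to pay runs from 0 up to 190.
DWL = ½ × 190 × 142.5 = 13537.5.

Deadweight loss = 13537.5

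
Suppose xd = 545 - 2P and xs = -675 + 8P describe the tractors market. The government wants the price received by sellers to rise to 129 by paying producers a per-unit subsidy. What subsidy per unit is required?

Required subsidy s = 35 per unit

At a seller price of 129, quantity supplied is -675 + 8·129 = 357.
Buyers absorb 357 only when they pay Pb with 545 − 2·Pb = 357, i.e. Pb = 94.
s = Ps − Pb = 129 − 94 = 35.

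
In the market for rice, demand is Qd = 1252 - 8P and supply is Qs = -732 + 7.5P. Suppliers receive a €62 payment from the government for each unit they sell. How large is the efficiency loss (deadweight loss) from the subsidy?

Deadweight loss = €7440

Pre-subsidy: 1252 - 8P = -732 + 7.5P gives P* = 128, Q* = 228.
With the subsidy, sellers receive Ps = Pb + 62 for each unit, where Pb is the price buyers pay.
Supply in terms of Pb becomes Qs = -732 + 7.5(Pb + 62) = -267 + 7.5Pb. Setting this equal to demand: 1252 - 8Pb = -267 + 7.5Pb, so Pb = 98.
Sellers receive Ps = 98 + 62 = 160; Q' = 1252 − 8·98 = 468.
The subsidy expands output by 468 − 228 = 240 past the efficient level; on those units the gap between marginal cost and willingness to pay runs from 0 up to 62.
DWL = ½ × 62 × 240 = 7440.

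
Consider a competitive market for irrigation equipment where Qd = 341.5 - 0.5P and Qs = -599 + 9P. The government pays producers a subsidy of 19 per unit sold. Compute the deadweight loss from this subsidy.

Pre-subsidy: 341.5 - 0.5P = -599 + 9P gives P* = 99, Q* = 292.
With the subsidy, sellers receive Ps = Pb + 19 for each unit, where Pb is the price buyers pay.
Supply in terms of Pb becomes Qs = -599 + 9(Pb + 19) = -428 + 9Pb. Setting this equal to demand: 341.5 - 0.5Pb = -428 + 9Pb, so Pb = 81.
Sellers receive Ps = 81 + 19 = 100; Q' = 341.5 − 0.5·81 = 301.
The subsidy expands output by 301 − 292 = 9 past the efficient level; on those units the gap between marginal cost and willingness to pay runs from 0 up to 19.
DWL = ½ × 19 × 9 = 85.5.

Deadweight loss = 85.5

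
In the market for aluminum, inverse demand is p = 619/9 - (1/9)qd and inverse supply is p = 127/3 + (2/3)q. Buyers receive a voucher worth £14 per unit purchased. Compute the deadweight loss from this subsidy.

Deadweight loss = £126

Pre-subsidy: 619/9 - (1/9)q = 127/3 + (2/3)q gives q* = 34 and p* = 65.
With the rebate, buyers effectively pay pb = ps − 14, where ps is the price sellers receive.
On the curves, pb = 619/9 - (1/9)q and ps = 127/3 + (2/3)q; the wedge ps − pb = 14 gives 127/3 + (2/3)q − (619/9 - (1/9)q) = 14, so q' = 52.
Then pb = 619/9 − (1/9)·52 = 63 and ps = 127/3 + (2/3)·52 = 77.
The subsidy expands output by 52 − 34 = 18 past the efficient level; on those units the gap between marginal cost and willingness to pay runs from 0 up to 14.
DWL = ½ × 14 × 18 = 126.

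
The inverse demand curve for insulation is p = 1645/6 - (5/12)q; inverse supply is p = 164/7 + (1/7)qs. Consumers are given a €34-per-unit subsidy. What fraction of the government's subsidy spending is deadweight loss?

Pre-subsidy: 1645/6 - (5/12)q = 164/7 + (1/7)q gives q* = 21062/47 and p* = 4110/47.
With the rebate, buyers effectively pay pb = ps − 34, where ps is the price sellers receive.
On the curves, pb = 1645/6 - (5/12)q and ps = 164/7 + (1/7)q; the wedge ps − pb = 34 gives 164/7 + (1/7)q − (1645/6 - (5/12)q) = 34, so q' = 23918/47.
Then pb = 1645/6 − (5/12)·(23918/47) = 2920/47 and ps = 164/7 + (1/7)·(23918/47) = 4518/47.
ΔCS = ½(21062/47 + 23918/47)(4110/47 − 2920/47) = 26763100/2209; ΔPS = ½(21062/47 + 23918/47)(4518/47 − 4110/47) = 9175920/2209.
Government spending = 34 × 23918/47 = 813212/47.
DWL = ½ × 34 × (23918/47 − 21062/47) = 48552/47; fraction = (48552/47) / (813212/47) = 714/11959.

DWL / government spending = 714/11959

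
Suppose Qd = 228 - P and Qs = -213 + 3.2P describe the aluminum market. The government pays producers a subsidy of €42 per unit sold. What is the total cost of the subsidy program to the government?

Pre-subsidy: 228 - P = -213 + 3.2P gives P* = 105, Q* = 123.
With the subsidy, sellers receive Ps = Pb + 42 for each unit, where Pb is the price buyers pay.
Supply in terms of Pb becomes Qs = -213 + 3.2(Pb + 42) = -78.6 + 3.2Pb. Setting this equal to demand: 228 - Pb = -78.6 + 3.2Pb, so Pb = 73.
Sellers receive Ps = 73 + 42 = 115; Q' = 228 − 1·73 = 155.
Government outlay = subsidy × quantity = 42 × 155 = 6510.

Government cost = €6510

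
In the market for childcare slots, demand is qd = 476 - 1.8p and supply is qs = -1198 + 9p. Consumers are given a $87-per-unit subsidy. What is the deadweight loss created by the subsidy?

Deadweight loss = $5676.75

Pre-subsidy: 476 - 1.8p = -1198 + 9p gives p* = 155, q* = 197.
With the rebate, buyers effectively pay pb = ps − 87, where ps is the price sellers receive.
Demand in terms of ps becomes qd = 476 − 1.8(ps − 87) = 632.6 - 1.8ps. Setting this equal to supply: 632.6 - 1.8ps = -1198 + 9ps, so ps = 169.5.
Buyers pay pb = 169.5 − 87 = 82.5; q' = -1198 + 9·169.5 = 327.5.
The subsidy expands output by 327.5 − 197 = 130.5 past the efficient level; on those units the gap between marginal cost and willingness to pay runs from 0 up to 87.
DWL = ½ × 87 × 130.5 = 5676.75.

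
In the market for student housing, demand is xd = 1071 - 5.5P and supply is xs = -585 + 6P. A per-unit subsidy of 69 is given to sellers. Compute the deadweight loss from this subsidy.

Pre-subsidy: 1071 - 5.5P = -585 + 6P gives P* = 144, x* = 279.
With the subsidy, sellers receive Ps = Pb + 69 for each unit, where Pb is the price buyers pay.
Supply in terms of Pb becomes xs = -585 + 6(Pb + 69) = -171 + 6Pb. Setting this equal to demand: 1071 - 5.5Pb = -171 + 6Pb, so Pb = 108.
Sellers receive Ps = 108 + 69 = 177; x' = 1071 − 5.5·108 = 477.
The subsidy expands output by 477 − 279 = 198 past the efficient level; on those units the gap between marginal cost and willingness to pay runs from 0 up to 69.
DWL = ½ × 69 × 198 = 6831.

Deadweight loss = 6831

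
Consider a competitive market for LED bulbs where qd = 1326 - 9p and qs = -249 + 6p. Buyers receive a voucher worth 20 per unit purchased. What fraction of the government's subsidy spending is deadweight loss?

DWL / government spending = 12/151

Pre-subsidy: 1326 - 9p = -249 + 6p gives p* = 105, q* = 381.
With the rebate, buyers effectively pay pb = ps − 20, where ps is the price sellers receive.
Demand in terms of ps becomes qd = 1326 − 9(ps − 20) = 1506 - 9ps. Setting this equal to supply: 1506 - 9ps = -249 + 6ps, so ps = 117.
Buyers pay pb = 117 − 20 = 97; q' = -249 + 6·117 = 453.
ΔCS = ½(381 + 453)(105 − 97) = 3336; ΔPS = ½(381 + 453)(117 − 105) = 5004.
Government spending = 20 × 453 = 9060.
DWL = ½ × 20 × (453 − 381) = 720; fraction = 720 / 9060 = 12/151.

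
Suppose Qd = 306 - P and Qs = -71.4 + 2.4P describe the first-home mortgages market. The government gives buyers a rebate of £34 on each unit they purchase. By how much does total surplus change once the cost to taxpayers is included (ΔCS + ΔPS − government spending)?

Pre-subsidy: 306 - P = -71.4 + 2.4P gives P* = 111, Q* = 195.
With the rebate, buyers effectively pay Pb = Ps − 34, where Ps is the price sellers receive.
Demand in terms of Ps becomes Qd = 306 − 1(Ps − 34) = 340 - Ps. Setting this equal to supply: 340 - Ps = -71.4 + 2.4Ps, so Ps = 121.
Buyers pay Pb = 121 − 34 = 87; Q' = -71.4 + 2.4·121 = 219.
ΔCS = ½(195 + 219)(111 − 87) = 4968; ΔPS = ½(195 + 219)(121 − 111) = 2070.
Government spending = 34 × 219 = 7446.
Net change = 4968 + 2070 − 7446 = -408. The loss equals the DWL triangle ½·34·24.

Net change in total surplus = -£408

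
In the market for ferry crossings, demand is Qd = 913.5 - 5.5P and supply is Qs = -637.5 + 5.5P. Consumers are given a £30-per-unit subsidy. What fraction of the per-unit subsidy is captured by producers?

Producer share = 0.5

Pre-subsidy: 913.5 - 5.5P = -637.5 + 5.5P gives P* = 141, Q* = 138.
With the rebate, buyers effectively pay Pb = Ps − 30, where Ps is the price sellers receive.
Demand in terms of Ps becomes Qd = 913.5 − 5.5(Ps − 30) = 1078.5 - 5.5Ps. Setting this equal to supply: 1078.5 - 5.5Ps = -637.5 + 5.5Ps, so Ps = 156.
Buyers pay Pb = 156 − 30 = 126; Q' = -637.5 + 5.5·156 = 220.5.
Buyers' price falls by P* − Pb = 141 − 126 = 15; sellers' price rises by Ps − P* = 156 − 141 = 15.
So producers capture 15/30 = 0.5 of each unit of subsidy.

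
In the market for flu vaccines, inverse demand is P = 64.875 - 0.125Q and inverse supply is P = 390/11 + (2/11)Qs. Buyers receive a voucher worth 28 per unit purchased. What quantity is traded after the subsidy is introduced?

Pre-subsidy: 64.875 - 0.125Q = 390/11 + (2/11)Q gives Q* = 863/9 and P* = 476/9.
With the rebate, buyers effectively pay Pb = Ps − 28, where Ps is the price sellers receive.
On the curves, Pb = 64.875 - 0.125Q and Ps = 390/11 + (2/11)Q; the wedge Ps − Pb = 28 gives 390/11 + (2/11)Q − (64.875 - 0.125Q) = 28, so Q' = 5053/27.
Then Pb = 64.875 − 0.125·(5053/27) = 1120/27 and Ps = 390/11 + (2/11)·(5053/27) = 1876/27.

Q' = 5053/27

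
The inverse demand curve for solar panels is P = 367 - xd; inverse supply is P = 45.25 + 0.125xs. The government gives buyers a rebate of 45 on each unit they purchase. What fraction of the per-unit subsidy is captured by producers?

Producer share = 1/9

Pre-subsidy: 367 - x = 45.25 + 0.125x gives x* = 286 and P* = 81.
With the rebate, buyers effectively pay Pb = Ps − 45, where Ps is the price sellers receive.
On the curves, Pb = 367 - x and Ps = 45.25 + 0.125x; the wedge Ps − Pb = 45 gives 45.25 + 0.125x − (367 - x) = 45, so x' = 326.
Then Pb = 367 − 1·326 = 41 and Ps = 45.25 + 0.125·326 = 86.
Buyers' price falls by P* − Pb = 81 − 41 = 40; sellers' price rises by Ps − P* = 86 − 81 = 5.
So producers capture 5/45 = 1/9 of each unit of subsidy.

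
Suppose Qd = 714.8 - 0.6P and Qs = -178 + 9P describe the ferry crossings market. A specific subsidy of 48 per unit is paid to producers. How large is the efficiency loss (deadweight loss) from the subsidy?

Deadweight loss = 648

Pre-subsidy: 714.8 - 0.6P = -178 + 9P gives P* = 93, Q* = 659.
With the subsidy, sellers receive Ps = Pb + 48 for each unit, where Pb is the price buyers pay.
Supply in terms of Pb becomes Qs = -178 + 9(Pb + 48) = 254 + 9Pb. Setting this equal to demand: 714.8 - 0.6Pb = 254 + 9Pb, so Pb = 48.
Sellers receive Ps = 48 + 48 = 96; Q' = 714.8 − 0.6·48 = 686.
The subsidy expands output by 686 − 659 = 27 past the efficient level; on those units the gap between marginal cost and willingness to pay runs from 0 up to 48.
DWL = ½ × 48 × 27 = 648.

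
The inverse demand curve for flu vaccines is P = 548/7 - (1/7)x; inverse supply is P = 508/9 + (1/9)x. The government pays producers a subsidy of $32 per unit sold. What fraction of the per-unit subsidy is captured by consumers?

Consumer share = 0.5625

Pre-subsidy: 548/7 - (1/7)x = 508/9 + (1/9)x gives x* = 86 and P* = 66.
With the subsidy, sellers receive Ps = Pb + 32 for each unit, where Pb is the price buyers pay.
On the curves, Pb = 548/7 - (1/7)x and Ps = 508/9 + (1/9)x; the wedge Ps − Pb = 32 gives 508/9 + (1/9)x − (548/7 - (1/7)x) = 32, so x' = 212.
Then Pb = 548/7 − (1/7)·212 = 48 and Ps = 508/9 + (1/9)·212 = 80.
Buyers' price falls by P* − Pb = 66 − 48 = 18; sellers' price rises by Ps − P* = 80 − 66 = 14.
So consumers capture 18/32 = 0.5625 of each unit of subsidy.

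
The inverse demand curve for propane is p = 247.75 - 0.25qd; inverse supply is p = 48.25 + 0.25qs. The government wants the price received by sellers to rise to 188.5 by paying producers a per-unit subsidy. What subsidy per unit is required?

At a seller price of 188.5, quantity supplied is -193 + 4·188.5 = 561.
Buyers absorb 561 only when they pay pb = 247.75 − 0.25·561 = 107.5.
s = ps − pb = 188.5 − 107.5 = 81.

Required subsidy s = 81 per unit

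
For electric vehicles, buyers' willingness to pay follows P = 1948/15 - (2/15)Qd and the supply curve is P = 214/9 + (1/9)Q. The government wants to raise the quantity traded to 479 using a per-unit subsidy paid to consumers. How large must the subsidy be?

Required subsidy s = 11 per unit

At Q = 479, from the demand curve buyers pay Pb = 1948/15 − (2/15)·479 = 66; from the supply curve sellers need Ps = 214/9 + (1/9)·479 = 77.
The subsidy must fill the gap: s = Ps − Pb = 77 − 66 = 11.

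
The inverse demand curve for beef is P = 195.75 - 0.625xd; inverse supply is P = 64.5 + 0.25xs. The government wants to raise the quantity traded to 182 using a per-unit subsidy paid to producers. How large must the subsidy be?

Required subsidy s = 28 per unit

At x = 182, from the demand curve buyers pay Pb = 195.75 − 0.625·182 = 82; from the supply curve sellers need Ps = 64.5 + 0.25·182 = 110.
The subsidy must fill the gap: s = Ps − Pb = 110 − 82 = 28.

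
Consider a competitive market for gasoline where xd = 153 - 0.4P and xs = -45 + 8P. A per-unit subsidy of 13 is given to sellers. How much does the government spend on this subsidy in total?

Pre-subsidy: 153 - 0.4P = -45 + 8P gives P* = 165/7, x* = 1005/7.
With the subsidy, sellers receive Ps = Pb + 13 for each unit, where Pb is the price buyers pay.
Supply in terms of Pb becomes xs = -45 + 8(Pb + 13) = 59 + 8Pb. Setting this equal to demand: 153 - 0.4Pb = 59 + 8Pb, so Pb = 235/21.
Sellers receive Ps = 235/21 + 13 = 508/21; x' = 153 − 0.4·(235/21) = 3119/21.
Government outlay = subsidy × quantity = 13 × 3119/21 = 40547/21.

Government cost = 40547/21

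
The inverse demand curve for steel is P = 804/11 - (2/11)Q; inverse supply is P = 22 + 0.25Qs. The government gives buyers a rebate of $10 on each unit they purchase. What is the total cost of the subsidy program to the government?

Pre-subsidy: 804/11 - (2/11)Q = 22 + 0.25Q gives Q* = 2248/19 and P* = 980/19.
With the rebate, buyers effectively pay Pb = Ps − 10, where Ps is the price sellers receive.
On the curves, Pb = 804/11 - (2/11)Q and Ps = 22 + 0.25Q; the wedge Ps − Pb = 10 gives 22 + 0.25Q − (804/11 - (2/11)Q) = 10, so Q' = 2688/19.
Then Pb = 804/11 − (2/11)·(2688/19) = 900/19 and Ps = 22 + 0.25·(2688/19) = 1090/19.
Government outlay = subsidy × quantity = 10 × 2688/19 = 26880/19.

Government cost = 26880/19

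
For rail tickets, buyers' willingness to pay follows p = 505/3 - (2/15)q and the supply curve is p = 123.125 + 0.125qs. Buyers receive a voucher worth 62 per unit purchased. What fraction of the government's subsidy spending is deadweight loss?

DWL / government spending = 24/83

Pre-subsidy: 505/3 - (2/15)q = 123.125 + 0.125q gives q* = 175 and p* = 145.
With the rebate, buyers effectively pay pb = ps − 62, where ps is the price sellers receive.
On the curves, pb = 505/3 - (2/15)q and ps = 123.125 + 0.125q; the wedge ps − pb = 62 gives 123.125 + 0.125q − (505/3 - (2/15)q) = 62, so q' = 415.
Then pb = 505/3 − (2/15)·415 = 113 and ps = 123.125 + 0.125·415 = 175.
ΔCS = ½(175 + 415)(145 − 113) = 9440; ΔPS = ½(175 + 415)(175 − 145) = 8850.
Government spending = 62 × 415 = 25730.
DWL = ½ × 62 × (415 − 175) = 7440; fraction = 7440 / 25730 = 24/83.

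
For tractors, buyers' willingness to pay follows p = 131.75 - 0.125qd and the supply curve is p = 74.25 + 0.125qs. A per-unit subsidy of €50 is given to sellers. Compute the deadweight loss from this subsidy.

Deadweight loss = €5000

Pre-subsidy: 131.75 - 0.125q = 74.25 + 0.125q gives q* = 230 and p* = 103.
With the subsidy, sellers receive ps = pb + 50 for each unit, where pb is the price buyers pay.
On the curves, pb = 131.75 - 0.125q and ps = 74.25 + 0.125q; the wedge ps − pb = 50 gives 74.25 + 0.125q − (131.75 - 0.125q) = 50, so q' = 430.
Then pb = 131.75 − 0.125·430 = 78 and ps = 74.25 + 0.125·430 = 128.
The subsidy expands output by 430 − 230 = 200 past the efficient level; on those units the gap between marginal cost and willingness to pay runs from 0 up to 50.
DWL = ½ × 50 × 200 = 5000.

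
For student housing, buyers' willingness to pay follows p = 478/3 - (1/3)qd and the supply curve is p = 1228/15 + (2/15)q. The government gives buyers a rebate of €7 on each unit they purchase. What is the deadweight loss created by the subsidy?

Deadweight loss = €52.5

Pre-subsidy: 478/3 - (1/3)q = 1228/15 + (2/15)q gives q* = 166 and p* = 104.
With the rebate, buyers effectively pay pb = ps − 7, where ps is the price sellers receive.
On the curves, pb = 478/3 - (1/3)q and ps = 1228/15 + (2/15)q; the wedge ps − pb = 7 gives 1228/15 + (2/15)q − (478/3 - (1/3)q) = 7, so q' = 181.
Then pb = 478/3 − (1/3)·181 = 99 and ps = 1228/15 + (2/15)·181 = 106.
The subsidy expands output by 181 − 166 = 15 past the efficient level; on those units the gap between marginal cost and willingness to pay runs from 0 up to 7.
DWL = ½ × 7 × 15 = 52.5.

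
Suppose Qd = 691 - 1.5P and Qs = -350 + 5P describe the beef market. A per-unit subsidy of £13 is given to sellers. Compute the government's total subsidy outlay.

Pre-subsidy: 691 - 1.5P = -350 + 5P gives P* = 2082/13, Q* = 5860/13.
With the subsidy, sellers receive Ps = Pb + 13 for each unit, where Pb is the price buyers pay.
Supply in terms of Pb becomes Qs = -350 + 5(Pb + 13) = -285 + 5Pb. Setting this equal to demand: 691 - 1.5Pb = -285 + 5Pb, so Pb = 1952/13.
Sellers receive Ps = 1952/13 + 13 = 2121/13; Q' = 691 − 1.5·(1952/13) = 6055/13.
Government outlay = subsidy × quantity = 13 × 6055/13 = 6055.

Government cost = £6055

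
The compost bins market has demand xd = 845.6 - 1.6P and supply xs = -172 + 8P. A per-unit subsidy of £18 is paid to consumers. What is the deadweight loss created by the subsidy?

Pre-subsidy: 845.6 - 1.6P = -172 + 8P gives P* = 106, x* = 676.
With the rebate, buyers effectively pay Pb = Ps − 18, where Ps is the price sellers receive.
Demand in terms of Ps becomes xd = 845.6 − 1.6(Ps − 18) = 874.4 - 1.6Ps. Setting this equal to supply: 874.4 - 1.6Ps = -172 + 8Ps, so Ps = 109.
Buyers pay Pb = 109 − 18 = 91; x' = -172 + 8·109 = 700.
The subsidy expands output by 700 − 676 = 24 past the efficient level; on those units the gap between marginal cost and willingness to pay runs from 0 up to 18.
DWL = ½ × 18 × 24 = 216.

Deadweight loss = £216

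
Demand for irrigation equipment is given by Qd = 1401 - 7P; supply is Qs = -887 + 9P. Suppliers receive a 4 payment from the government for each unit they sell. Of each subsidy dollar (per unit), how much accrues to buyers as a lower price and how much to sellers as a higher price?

Pre-subsidy: 1401 - 7P = -887 + 9P gives P* = 143, Q* = 400.
With the subsidy, sellers receive Ps = Pb + 4 for each unit, where Pb is the price buyers pay.
Supply in terms of Pb becomes Qs = -887 + 9(Pb + 4) = -851 + 9Pb. Setting this equal to demand: 1401 - 7Pb = -851 + 9Pb, so Pb = 140.75.
Sellers receive Ps = 140.75 + 4 = 144.75; Q' = 1401 − 7·140.75 = 415.75.
Buyers' price falls by P* − Pb = 143 − 140.75 = 2.25; sellers' price rises by Ps − P* = 144.75 − 143 = 1.75.

Buyers gain 2.25 per unit; sellers gain 1.75 per unit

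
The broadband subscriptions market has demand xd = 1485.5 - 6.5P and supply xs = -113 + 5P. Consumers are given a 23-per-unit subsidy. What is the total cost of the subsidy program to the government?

Government cost = 14881

Pre-subsidy: 1485.5 - 6.5P = -113 + 5P gives P* = 139, x* = 582.
With the rebate, buyers effectively pay Pb = Ps − 23, where Ps is the price sellers receive.
Demand in terms of Ps becomes xd = 1485.5 − 6.5(Ps − 23) = 1635 - 6.5Ps. Setting this equal to supply: 1635 - 6.5Ps = -113 + 5Ps, so Ps = 152.
Buyers pay Pb = 152 − 23 = 129; x' = -113 + 5·152 = 647.
Government outlay = subsidy × quantity = 23 × 647 = 14881.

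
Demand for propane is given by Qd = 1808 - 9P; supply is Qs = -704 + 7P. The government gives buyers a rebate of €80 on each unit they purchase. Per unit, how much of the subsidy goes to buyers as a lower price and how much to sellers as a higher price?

Buyers gain €35 per unit; sellers gain €45 per unit

Pre-subsidy: 1808 - 9P = -704 + 7P gives P* = 157, Q* = 395.
With the rebate, buyers effectively pay Pb = Ps − 80, where Ps is the price sellers receive.
Demand in terms of Ps becomes Qd = 1808 − 9(Ps − 80) = 2528 - 9Ps. Setting this equal to supply: 2528 - 9Ps = -704 + 7Ps, so Ps = 202.
Buyers pay Pb = 202 − 80 = 122; Q' = -704 + 7·202 = 710.
Buyers' price falls by P* − Pb = 157 − 122 = 35; sellers' price rises by Ps − P* = 202 − 157 = 45.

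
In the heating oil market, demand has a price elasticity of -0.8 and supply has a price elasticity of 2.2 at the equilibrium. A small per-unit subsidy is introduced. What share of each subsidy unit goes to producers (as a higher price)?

Producer share = 4/15

For a small subsidy around the equilibrium, the benefit split depends on the relative slopes, which at a point are proportional to the elasticities.
Buyer share = εs/(εs + |εd|) = 2.2/(2.2 + 0.8) = 11/15; seller share = |εd|/(εs + |εd|) = 4/15.
So producers capture 4/15 of the subsidy.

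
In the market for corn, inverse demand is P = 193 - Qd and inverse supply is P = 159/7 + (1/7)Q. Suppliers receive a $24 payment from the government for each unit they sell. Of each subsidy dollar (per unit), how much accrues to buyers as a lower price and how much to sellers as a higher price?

Pre-subsidy: 193 - Q = 159/7 + (1/7)Q gives Q* = 149 and P* = 44.
With the subsidy, sellers receive Ps = Pb + 24 for each unit, where Pb is the price buyers pay.
On the curves, Pb = 193 - Q and Ps = 159/7 + (1/7)Q; the wedge Ps − Pb = 24 gives 159/7 + (1/7)Q − (193 - Q) = 24, so Q' = 170.
Then Pb = 193 − 1·170 = 23 and Ps = 159/7 + (1/7)·170 = 47.
Buyers' price falls by P* − Pb = 44 − 23 = 21; sellers' price rises by Ps − P* = 47 − 44 = 3.

Buyers gain $21 per unit; sellers gain $3 per unit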